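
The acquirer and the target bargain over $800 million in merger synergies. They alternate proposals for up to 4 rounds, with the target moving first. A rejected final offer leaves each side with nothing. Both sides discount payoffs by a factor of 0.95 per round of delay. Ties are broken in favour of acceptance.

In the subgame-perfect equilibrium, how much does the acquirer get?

Round 4 (the acquirer proposes): rejection yields 0 for the target; the acquirer offers 0 and keeps 800.
Round 3 (the target proposes): the acquirer can get 800 next round, worth 0.95 × 800 = 760 now; the target offers that and keeps 40.
Round 2 (the acquirer proposes): the target can get 40 next round, worth 0.95 × 40 = 38 now; the acquirer offers that and keeps 762.
Round 1 (the target proposes): the acquirer can get 762 next round, worth 0.95 × 762 = 723.9 now, so the target offers 723.9, keeping 76.1.

723.9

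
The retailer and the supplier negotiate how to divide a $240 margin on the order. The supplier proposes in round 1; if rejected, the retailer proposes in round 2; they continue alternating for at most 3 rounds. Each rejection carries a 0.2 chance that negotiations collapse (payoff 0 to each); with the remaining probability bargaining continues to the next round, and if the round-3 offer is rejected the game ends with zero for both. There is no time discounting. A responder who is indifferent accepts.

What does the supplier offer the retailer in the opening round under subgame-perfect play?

Round 3 (the supplier proposes): rejection yields 0 for the retailer; the supplier offers 0 and keeps 240.
Round 2 (the retailer proposes): rejecting gives the supplier an expected 0.8 × 240 = 192. The retailer offers 192 and keeps 240 − 192 = 48.
Round 1 (the supplier proposes): rejecting gives the retailer an expected 0.8 × 48 = 38.4, so the supplier offers 38.4, keeping 201.6.

38.4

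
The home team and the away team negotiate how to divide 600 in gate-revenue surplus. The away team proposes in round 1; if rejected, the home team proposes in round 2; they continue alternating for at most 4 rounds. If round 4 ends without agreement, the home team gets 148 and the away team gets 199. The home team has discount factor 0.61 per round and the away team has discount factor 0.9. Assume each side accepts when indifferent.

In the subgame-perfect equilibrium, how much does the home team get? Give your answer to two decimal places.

170.89

By backward induction:
Round 4 (the home team proposes): the away team gets 199 if talks fail, so the home team offers 199 and keeps 401.
Round 3 (the away team proposes): the home team can get 401 next round, worth 0.61 × 401 = 244.61 now, so the away team offers 244.61, keeping 355.39.
Round 2 (the home team proposes): the away team can get 355.39 next round, worth 0.9 × 355.39 = 319.851 now; the home team offers that and keeps 280.149.
Round 1 (the away team proposes): the home team can get 280.149 next round, worth 0.61 × 280.149 = 170.89089 now; the away team offers that and keeps 429.10911.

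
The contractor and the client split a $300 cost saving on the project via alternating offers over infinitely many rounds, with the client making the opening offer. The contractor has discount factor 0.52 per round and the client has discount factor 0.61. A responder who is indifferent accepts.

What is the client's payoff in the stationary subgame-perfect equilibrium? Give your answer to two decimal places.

210.90

In a stationary SPE each proposer offers the other exactly their discounted continuation value.
If the client keeps x when proposing and the contractor keeps y when proposing, then x = 300 − 0.52y and y = 300 − 0.61x.
Solving: x = 300(1 − 0.52) / (1 − 0.61·0.52) = 144 / 0.6828 ≈ 210.8963.
The contractor gets 300 − 210.8963 ≈ 89.1037.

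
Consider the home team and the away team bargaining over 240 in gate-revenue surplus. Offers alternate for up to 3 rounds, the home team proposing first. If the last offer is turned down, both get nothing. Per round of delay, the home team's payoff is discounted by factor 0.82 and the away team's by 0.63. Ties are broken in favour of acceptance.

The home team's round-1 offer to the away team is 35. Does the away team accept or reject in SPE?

Accept

Work out the away team's continuation value if the offer is rejected.
Round 3 (the home team proposes): rejection yields 0 for the away team; the home team offers 0 and keeps 240.
Round 2 (the away team proposes): the home team can get 240 next round, worth 0.82 × 240 = 196.8 now, so the away team offers 196.8, keeping 43.2.
So by rejecting in round 1, the away team gets 43.2 next round, worth 0.63 × 43.2 = 27.216 now.
Offer 35 ≥ 27.216, so the away team accepts.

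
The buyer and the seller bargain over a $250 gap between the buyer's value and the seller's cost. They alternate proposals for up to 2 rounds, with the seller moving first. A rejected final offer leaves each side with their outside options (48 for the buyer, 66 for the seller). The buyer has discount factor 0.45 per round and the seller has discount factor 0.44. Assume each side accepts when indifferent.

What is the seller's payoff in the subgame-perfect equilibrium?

167.2

Round 2 (the buyer proposes): the seller gets 66 if talks fail, so the buyer offers 66 and keeps 184.
Round 1 (the seller proposes): the buyer can get 184 next round, worth 0.45 × 184 = 82.8 now. The seller offers 82.8 and keeps 250 − 82.8 = 167.2.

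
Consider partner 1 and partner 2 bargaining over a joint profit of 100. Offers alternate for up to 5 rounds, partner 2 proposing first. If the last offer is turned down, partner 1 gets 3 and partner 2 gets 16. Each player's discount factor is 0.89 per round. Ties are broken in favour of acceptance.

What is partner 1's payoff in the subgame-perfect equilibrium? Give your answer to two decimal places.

19.43

Round 5 (partner 2 proposes): partner 1 gets 3 if talks fail, so partner 2 offers 3 and keeps 97.
Round 4 (partner 1 proposes): partner 2 can get 97 next round, worth 0.89 × 97 = 86.33 now. Partner 1 offers 86.33 and keeps 100 − 86.33 = 13.67.
Round 3 (partner 2 proposes): partner 1 can get 13.67 next round, worth 0.89 × 13.67 = 12.1663 now. Partner 2 offers 12.1663 and keeps 100 − 12.1663 = 87.8337.
Round 2 (partner 1 proposes): partner 2 can get 87.8337 next round, worth 0.89 × 87.8337 = 78.171993 now; partner 1 offers that and keeps 21.828007.
Round 1 (partner 2 proposes): partner 1 can get 21.828007 next round, worth 0.89 × 21.828007 = 19.42692623 now. Partner 2 offers 19.42692623 and keeps 100 − 19.42692623 = 80.57307377.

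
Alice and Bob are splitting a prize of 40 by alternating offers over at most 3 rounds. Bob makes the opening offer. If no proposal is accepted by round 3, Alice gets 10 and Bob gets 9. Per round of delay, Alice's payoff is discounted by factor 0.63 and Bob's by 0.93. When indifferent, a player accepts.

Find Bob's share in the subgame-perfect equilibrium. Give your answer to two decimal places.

Work backward from the last round.
Round 3 (Bob proposes): Alice gets 10 if talks fail, so Bob offers 10 and keeps 30.
Round 2 (Alice proposes): Bob can get 30 next round, worth 0.93 × 30 = 27.9 now; Alice offers that and keeps 12.1.
Round 1 (Bob proposes): Alice can get 12.1 next round, worth 0.63 × 12.1 = 7.623 now. Bob offers 7.623 and keeps 40 − 7.623 = 32.377.

32.38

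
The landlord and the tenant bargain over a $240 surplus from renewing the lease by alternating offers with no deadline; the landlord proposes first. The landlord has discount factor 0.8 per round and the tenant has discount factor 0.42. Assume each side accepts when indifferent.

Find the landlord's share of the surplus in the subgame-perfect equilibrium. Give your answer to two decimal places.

In a stationary SPE each proposer offers the other exactly their discounted continuation value.
If the landlord keeps x when proposing and the tenant keeps y when proposing, then x = 240 − 0.42y and y = 240 − 0.8x.
Solving: x = 240(1 − 0.42) / (1 − 0.8·0.42) = 139.2 / 0.664 ≈ 209.6386.
The tenant gets 240 − 209.6386 ≈ 30.3614.

209.64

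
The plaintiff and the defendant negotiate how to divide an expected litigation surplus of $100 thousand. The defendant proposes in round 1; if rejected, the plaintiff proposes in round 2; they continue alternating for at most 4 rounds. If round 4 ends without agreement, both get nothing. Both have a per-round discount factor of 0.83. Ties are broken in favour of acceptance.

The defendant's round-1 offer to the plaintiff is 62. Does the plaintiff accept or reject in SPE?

Reject

Work out the plaintiff's continuation value if the offer is rejected.
Round 4 (the plaintiff proposes): rejection yields 0 for the defendant; the plaintiff offers 0 and keeps 100.
Round 3 (the defendant proposes): the plaintiff can get 100 next round, worth 0.83 × 100 = 83 now; the defendant offers that and keeps 17.
Round 2 (the plaintiff proposes): the defendant can get 17 next round, worth 0.83 × 17 = 14.11 now, so the plaintiff offers 14.11, keeping 85.89.
So by rejecting in round 1, the plaintiff gets 85.89 next round, worth 0.83 × 85.89 = 71.2887 now.
Offer 62 < 71.2887, so the plaintiff rejects.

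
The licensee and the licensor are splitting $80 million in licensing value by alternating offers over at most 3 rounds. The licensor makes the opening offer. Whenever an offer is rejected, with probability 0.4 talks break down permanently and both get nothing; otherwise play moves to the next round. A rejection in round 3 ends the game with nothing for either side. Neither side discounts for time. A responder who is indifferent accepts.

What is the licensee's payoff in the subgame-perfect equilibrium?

19.2

Round 3 (the licensor proposes): the licensee will accept anything ≥ 0, so the licensor offers 0 and keeps 80.
Round 2 (the licensee proposes): rejecting gives the licensor an expected 0.6 × 80 = 48; the licensee offers that and keeps 32.
Round 1 (the licensor proposes): rejecting gives the licensee an expected 0.6 × 32 = 19.2; the licensor offers that and keeps 60.8.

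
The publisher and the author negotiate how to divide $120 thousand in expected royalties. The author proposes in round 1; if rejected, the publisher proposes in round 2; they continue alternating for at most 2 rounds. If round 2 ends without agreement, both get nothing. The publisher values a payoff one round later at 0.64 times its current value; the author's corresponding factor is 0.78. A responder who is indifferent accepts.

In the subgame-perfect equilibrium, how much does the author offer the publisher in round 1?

76.8

Round 2 (the publisher proposes): the author will accept anything ≥ 0, so the publisher offers 0 and keeps 120.
Round 1 (the author proposes): the publisher can get 120 next round, worth 0.64 × 120 = 76.8 now; the author offers that and keeps 43.2.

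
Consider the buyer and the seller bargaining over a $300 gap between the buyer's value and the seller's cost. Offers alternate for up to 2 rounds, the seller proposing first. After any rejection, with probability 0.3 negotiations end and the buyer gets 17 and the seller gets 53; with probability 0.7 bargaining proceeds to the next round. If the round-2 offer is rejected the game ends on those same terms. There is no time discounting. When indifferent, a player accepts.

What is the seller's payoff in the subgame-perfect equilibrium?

Round 2 (the buyer proposes): the seller gets 53 if talks fail, so the buyer offers 53 and keeps 247.
Round 1 (the seller proposes): rejecting gives the buyer an expected 0.7 × 247 + 0.3 × 17 = 178, so the seller offers 178, keeping 122.

122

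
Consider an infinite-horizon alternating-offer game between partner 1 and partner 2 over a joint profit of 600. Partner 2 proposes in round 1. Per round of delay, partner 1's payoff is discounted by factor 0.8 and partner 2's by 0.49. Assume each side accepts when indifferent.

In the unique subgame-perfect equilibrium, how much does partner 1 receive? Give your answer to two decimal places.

402.63

In a stationary SPE each proposer offers the other exactly their discounted continuation value.
If partner 2 keeps x when proposing and partner 1 keeps y when proposing, then x = 600 − 0.8y and y = 600 − 0.49x.
Solving: x = 600(1 − 0.8) / (1 − 0.49·0.8) = 120 / 0.608 ≈ 197.3684.
Partner 1 gets 600 − 197.3684 ≈ 402.6316.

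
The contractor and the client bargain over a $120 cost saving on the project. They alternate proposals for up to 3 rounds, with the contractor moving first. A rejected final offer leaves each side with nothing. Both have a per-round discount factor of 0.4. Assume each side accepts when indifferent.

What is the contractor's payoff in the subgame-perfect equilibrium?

91.2

Solve by backward induction from round 3.
Round 3 (the contractor proposes): rejection yields 0 for the client; the contractor offers 0 and keeps 120.
Round 2 (the client proposes): the contractor can get 120 next round, worth 0.4 × 120 = 48 now; the client offers that and keeps 72.
Round 1 (the contractor proposes): the client can get 72 next round, worth 0.4 × 72 = 28.8 now. The contractor offers 28.8 and keeps 120 − 28.8 = 91.2.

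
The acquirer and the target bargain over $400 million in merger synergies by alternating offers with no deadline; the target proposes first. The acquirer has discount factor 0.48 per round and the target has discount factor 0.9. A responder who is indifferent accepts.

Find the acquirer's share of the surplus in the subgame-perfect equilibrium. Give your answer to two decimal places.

In a stationary SPE each proposer offers the other exactly their discounted continuation value.
If the target keeps x when proposing and the acquirer keeps y when proposing, then x = 400 − 0.48y and y = 400 − 0.9x.
Solving: x = 400(1 − 0.48) / (1 − 0.9·0.48) = 208 / 0.568 ≈ 366.1972.
The acquirer gets 400 − 366.1972 ≈ 33.8028.

33.80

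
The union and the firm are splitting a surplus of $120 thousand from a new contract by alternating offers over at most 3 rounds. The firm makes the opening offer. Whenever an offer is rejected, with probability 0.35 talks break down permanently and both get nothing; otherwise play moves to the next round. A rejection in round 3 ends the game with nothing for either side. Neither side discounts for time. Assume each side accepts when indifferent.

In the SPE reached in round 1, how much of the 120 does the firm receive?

92.7

Round 3 (the firm proposes): rejection yields 0 for the union; the firm offers 0 and keeps 120.
Round 2 (the union proposes): rejecting gives the firm an expected 0.65 × 120 = 78. The union offers 78 and keeps 120 − 78 = 42.
Round 1 (the firm proposes): rejecting gives the union an expected 0.65 × 42 = 27.3. The firm offers 27.3 and keeps 120 − 27.3 = 92.7.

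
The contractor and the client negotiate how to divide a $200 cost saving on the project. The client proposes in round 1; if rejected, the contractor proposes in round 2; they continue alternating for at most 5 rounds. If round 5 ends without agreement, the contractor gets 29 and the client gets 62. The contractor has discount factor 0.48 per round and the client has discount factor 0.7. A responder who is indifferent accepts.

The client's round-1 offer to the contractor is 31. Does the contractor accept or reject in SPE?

Reject

Round 5 (the client proposes): the contractor gets 29 if talks fail, so the client offers 29 and keeps 171.
Round 4 (the contractor proposes): the client can get 171 next round, worth 0.7 × 171 = 119.7 now. The contractor offers 119.7 and keeps 200 − 119.7 = 80.3.
Round 3 (the client proposes): the contractor can get 80.3 next round, worth 0.48 × 80.3 = 38.544 now, so the client offers 38.544, keeping 161.456.
Round 2 (the contractor proposes): the client can get 161.456 next round, worth 0.7 × 161.456 = 113.0192 now; the contractor offers that and keeps 86.9808.
So by rejecting in round 1, the contractor gets 86.9808 next round, worth 0.48 × 86.9808 = 41.750784 now.
Offer 31 < 41.750784, so the contractor rejects.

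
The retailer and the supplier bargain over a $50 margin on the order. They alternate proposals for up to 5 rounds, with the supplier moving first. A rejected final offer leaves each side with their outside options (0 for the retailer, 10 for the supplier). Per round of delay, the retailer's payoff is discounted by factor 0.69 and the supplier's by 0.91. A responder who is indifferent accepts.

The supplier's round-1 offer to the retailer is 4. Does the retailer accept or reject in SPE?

Round 5 (the supplier proposes): the retailer will accept anything ≥ 0, so the supplier offers 0 and keeps 50.
Round 4 (the retailer proposes): the supplier can get 50 next round, worth 0.91 × 50 = 45.5 now. The retailer offers 45.5 and keeps 50 − 45.5 = 4.5.
Round 3 (the supplier proposes): the retailer can get 4.5 next round, worth 0.69 × 4.5 = 3.105 now. The supplier offers 3.105 and keeps 50 − 3.105 = 46.895.
Round 2 (the retailer proposes): the supplier can get 46.895 next round, worth 0.91 × 46.895 = 42.67445 now; the retailer offers that and keeps 7.32555.
So by rejecting in round 1, the retailer gets 7.32555 next round, worth 0.69 × 7.32555 = 5.0546295 now.
Offer 4 < 5.0546295, so the retailer rejects.

Reject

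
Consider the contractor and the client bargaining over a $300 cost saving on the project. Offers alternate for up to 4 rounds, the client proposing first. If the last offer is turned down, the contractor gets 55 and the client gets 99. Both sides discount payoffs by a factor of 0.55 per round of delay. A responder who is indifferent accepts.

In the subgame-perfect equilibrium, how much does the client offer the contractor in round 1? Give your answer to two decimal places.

Round 4 (the contractor proposes): the client gets 99 if talks fail, so the contractor offers 99 and keeps 201.
Round 3 (the client proposes): the contractor can get 201 next round, worth 0.55 × 201 = 110.55 now; the client offers that and keeps 189.45.
Round 2 (the contractor proposes): the client can get 189.45 next round, worth 0.55 × 189.45 = 104.1975 now. The contractor offers 104.1975 and keeps 300 − 104.1975 = 195.8025.
Round 1 (the client proposes): the contractor can get 195.8025 next round, worth 0.55 × 195.8025 = 107.691375 now; the client offers that and keeps 192.308625.

107.69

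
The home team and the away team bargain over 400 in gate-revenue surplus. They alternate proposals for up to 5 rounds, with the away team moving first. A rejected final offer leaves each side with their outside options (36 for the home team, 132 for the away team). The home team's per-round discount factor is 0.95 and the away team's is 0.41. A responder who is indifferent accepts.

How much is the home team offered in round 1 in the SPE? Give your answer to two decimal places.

316.99

Work backward from the last round.
Round 5 (the away team proposes): the home team gets 36 if talks fail, so the away team offers 36 and keeps 364.
Round 4 (the home team proposes): the away team can get 364 next round, worth 0.41 × 364 = 149.24 now. The home team offers 149.24 and keeps 400 − 149.24 = 250.76.
Round 3 (the away team proposes): the home team can get 250.76 next round, worth 0.95 × 250.76 = 238.222 now. The away team offers 238.222 and keeps 400 − 238.222 = 161.778.
Round 2 (the home team proposes): the away team can get 161.778 next round, worth 0.41 × 161.778 = 66.32898 now. The home team offers 66.32898 and keeps 400 − 66.32898 = 333.67102.
Round 1 (the away team proposes): the home team can get 333.67102 next round, worth 0.95 × 333.67102 = 316.987469 now; the away team offers that and keeps 83.012531.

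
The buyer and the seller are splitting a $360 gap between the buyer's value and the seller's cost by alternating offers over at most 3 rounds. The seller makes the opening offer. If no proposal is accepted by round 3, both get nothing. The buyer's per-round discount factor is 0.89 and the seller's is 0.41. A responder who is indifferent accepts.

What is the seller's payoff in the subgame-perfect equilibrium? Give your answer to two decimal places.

170.96

Round 3 (the seller proposes): the buyer will accept anything ≥ 0, so the seller offers 0 and keeps 360.
Round 2 (the buyer proposes): the seller can get 360 next round, worth 0.41 × 360 = 147.6 now. The buyer offers 147.6 and keeps 360 − 147.6 = 212.4.
Round 1 (the seller proposes): the buyer can get 212.4 next round, worth 0.89 × 212.4 = 189.036 now; the seller offers that and keeps 170.964.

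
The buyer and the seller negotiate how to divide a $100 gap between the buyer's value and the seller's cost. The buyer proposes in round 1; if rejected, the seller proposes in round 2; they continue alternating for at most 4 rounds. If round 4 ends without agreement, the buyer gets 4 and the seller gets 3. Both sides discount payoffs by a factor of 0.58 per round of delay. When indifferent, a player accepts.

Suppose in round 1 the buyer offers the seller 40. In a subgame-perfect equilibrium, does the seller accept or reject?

Reject

Round 4 (the seller proposes): the buyer gets 4 if talks fail, so the seller offers 4 and keeps 96.
Round 3 (the buyer proposes): the seller can get 96 next round, worth 0.58 × 96 = 55.68 now; the buyer offers that and keeps 44.32.
Round 2 (the seller proposes): the buyer can get 44.32 next round, worth 0.58 × 44.32 = 25.7056 now, so the seller offers 25.7056, keeping 74.2944.
So by rejecting in round 1, the seller gets 74.2944 next round, worth 0.58 × 74.2944 = 43.090752 now.
Offer 40 < 43.090752, so the seller rejects.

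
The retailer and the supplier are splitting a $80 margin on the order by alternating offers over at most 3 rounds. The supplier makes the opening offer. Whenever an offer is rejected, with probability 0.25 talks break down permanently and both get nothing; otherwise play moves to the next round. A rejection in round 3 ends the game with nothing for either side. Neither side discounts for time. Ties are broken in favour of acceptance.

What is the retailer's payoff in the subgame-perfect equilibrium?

Round 3 (the supplier proposes): the retailer will accept anything ≥ 0, so the supplier offers 0 and keeps 80.
Round 2 (the retailer proposes): rejecting gives the supplier an expected 0.75 × 80 = 60, so the retailer offers 60, keeping 20.
Round 1 (the supplier proposes): rejecting gives the retailer an expected 0.75 × 20 = 15; the supplier offers that and keeps 65.

15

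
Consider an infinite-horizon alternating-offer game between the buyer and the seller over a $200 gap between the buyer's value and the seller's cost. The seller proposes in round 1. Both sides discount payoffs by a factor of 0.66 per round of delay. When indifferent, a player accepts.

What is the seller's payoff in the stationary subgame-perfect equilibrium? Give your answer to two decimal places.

120.48

When the seller proposes, the buyer accepts any offer worth at least 0.66 times what the buyer would get by proposing next round; and vice versa.
This gives x = 200 − 0.66y and y = 200 − 0.66x, where x and y are each side's share when it proposes.
Hence (1 − 0.66·0.66)x = 200(1 − 0.66), i.e. 0.5644·x = 68.
x ≈ 120.4819; the buyer's share is 200 − x ≈ 79.5181.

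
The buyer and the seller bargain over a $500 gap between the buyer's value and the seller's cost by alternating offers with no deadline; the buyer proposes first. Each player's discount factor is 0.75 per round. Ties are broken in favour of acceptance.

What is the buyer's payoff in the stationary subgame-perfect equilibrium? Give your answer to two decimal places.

In a stationary SPE each proposer offers the other exactly their discounted continuation value.
If the buyer keeps x when proposing and the seller keeps y when proposing, then x = 500 − 0.75y and y = 500 − 0.75x.
Solving: x = 500(1 − 0.75) / (1 − 0.75·0.75) = 125 / 0.4375 ≈ 285.7143.
The seller gets 500 − 285.7143 ≈ 214.2857.

285.71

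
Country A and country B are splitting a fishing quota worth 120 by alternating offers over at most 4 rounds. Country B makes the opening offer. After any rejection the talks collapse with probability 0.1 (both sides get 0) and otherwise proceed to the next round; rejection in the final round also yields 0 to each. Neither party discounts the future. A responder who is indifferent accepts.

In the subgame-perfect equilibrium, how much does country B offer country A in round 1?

98.28

By backward induction:
Round 4 (country A proposes): country B will accept anything ≥ 0, so country A offers 0 and keeps 120.
Round 3 (country B proposes): rejecting gives country A an expected 0.9 × 120 = 108; country B offers that and keeps 12.
Round 2 (country A proposes): rejecting gives country B an expected 0.9 × 12 = 10.8, so country A offers 10.8, keeping 109.2.
Round 1 (country B proposes): rejecting gives country A an expected 0.9 × 109.2 = 98.28, so country B offers 98.28, keeping 21.72.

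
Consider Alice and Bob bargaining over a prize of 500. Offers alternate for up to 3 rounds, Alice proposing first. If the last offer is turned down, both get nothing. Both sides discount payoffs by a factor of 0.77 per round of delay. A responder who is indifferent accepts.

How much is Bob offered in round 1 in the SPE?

Round 3 (Alice proposes): Bob will accept anything ≥ 0, so Alice offers 0 and keeps 500.
Round 2 (Bob proposes): Alice can get 500 next round, worth 0.77 × 500 = 385 now. Bob offers 385 and keeps 500 − 385 = 115.
Round 1 (Alice proposes): Bob can get 115 next round, worth 0.77 × 115 = 88.55 now, so Alice offers 88.55, keeping 411.45.

88.55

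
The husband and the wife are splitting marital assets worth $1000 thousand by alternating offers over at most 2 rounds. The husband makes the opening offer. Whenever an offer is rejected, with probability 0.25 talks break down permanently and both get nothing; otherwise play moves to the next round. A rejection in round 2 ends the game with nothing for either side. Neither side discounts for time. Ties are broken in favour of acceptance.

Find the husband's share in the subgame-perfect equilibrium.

By backward induction:
Round 2 (the wife proposes): the husband will accept anything ≥ 0, so the wife offers 0 and keeps 1000.
Round 1 (the husband proposes): rejecting gives the wife an expected 0.75 × 1000 = 750; the husband offers that and keeps 250.

250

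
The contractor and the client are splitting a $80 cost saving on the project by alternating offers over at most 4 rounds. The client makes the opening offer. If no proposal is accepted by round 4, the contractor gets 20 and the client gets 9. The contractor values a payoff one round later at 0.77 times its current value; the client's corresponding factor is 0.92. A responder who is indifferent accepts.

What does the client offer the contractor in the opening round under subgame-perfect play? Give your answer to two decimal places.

Round 4 (the contractor proposes): the client gets 9 if talks fail, so the contractor offers 9 and keeps 71.
Round 3 (the client proposes): the contractor can get 71 next round, worth 0.77 × 71 = 54.67 now; the client offers that and keeps 25.33.
Round 2 (the contractor proposes): the client can get 25.33 next round, worth 0.92 × 25.33 = 23.3036 now; the contractor offers that and keeps 56.6964.
Round 1 (the client proposes): the contractor can get 56.6964 next round, worth 0.77 × 56.6964 = 43.656228 now; the client offers that and keeps 36.343772.

43.66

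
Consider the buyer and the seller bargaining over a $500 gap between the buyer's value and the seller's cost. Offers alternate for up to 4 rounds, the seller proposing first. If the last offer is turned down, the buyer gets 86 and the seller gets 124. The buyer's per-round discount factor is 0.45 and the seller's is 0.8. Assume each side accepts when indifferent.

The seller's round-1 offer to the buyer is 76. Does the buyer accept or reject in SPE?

Round 4 (the buyer proposes): the seller gets 124 if talks fail, so the buyer offers 124 and keeps 376.
Round 3 (the seller proposes): the buyer can get 376 next round, worth 0.45 × 376 = 169.2 now. The seller offers 169.2 and keeps 500 − 169.2 = 330.8.
Round 2 (the buyer proposes): the seller can get 330.8 next round, worth 0.8 × 330.8 = 264.64 now, so the buyer offers 264.64, keeping 235.36.
So by rejecting in round 1, the buyer gets 235.36 next round, worth 0.45 × 235.36 = 105.912 now.
Offer 76 < 105.912, so the buyer rejects.

Reject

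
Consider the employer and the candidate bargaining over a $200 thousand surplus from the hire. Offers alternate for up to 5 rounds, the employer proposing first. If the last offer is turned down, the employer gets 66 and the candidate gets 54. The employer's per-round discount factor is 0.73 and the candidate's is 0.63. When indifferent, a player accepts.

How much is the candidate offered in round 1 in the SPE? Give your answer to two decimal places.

61.09

Round 5 (the employer proposes): the candidate gets 54 if talks fail, so the employer offers 54 and keeps 146.
Round 4 (the candidate proposes): the employer can get 146 next round, worth 0.73 × 146 = 106.58 now; the candidate offers that and keeps 93.42.
Round 3 (the employer proposes): the candidate can get 93.42 next round, worth 0.63 × 93.42 = 58.8546 now; the employer offers that and keeps 141.1454.
Round 2 (the candidate proposes): the employer can get 141.1454 next round, worth 0.73 × 141.1454 = 103.036142 now. The candidate offers 103.036142 and keeps 200 − 103.036142 = 96.963858.
Round 1 (the employer proposes): the candidate can get 96.963858 next round, worth 0.63 × 96.963858 = 61.08723054 now; the employer offers that and keeps 138.91276946.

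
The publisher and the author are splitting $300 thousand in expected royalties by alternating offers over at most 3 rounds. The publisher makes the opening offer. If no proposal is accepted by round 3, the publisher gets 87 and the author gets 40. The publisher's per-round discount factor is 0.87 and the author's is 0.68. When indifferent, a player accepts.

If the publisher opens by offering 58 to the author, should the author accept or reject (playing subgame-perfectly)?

Accept

Round 3 (the publisher proposes): the author gets 40 if talks fail, so the publisher offers 40 and keeps 260.
Round 2 (the author proposes): the publisher can get 260 next round, worth 0.87 × 260 = 226.2 now, so the author offers 226.2, keeping 73.8.
So by rejecting in round 1, the author gets 73.8 next round, worth 0.68 × 73.8 = 50.184 now.
Offer 58 ≥ 50.184, so the author accepts.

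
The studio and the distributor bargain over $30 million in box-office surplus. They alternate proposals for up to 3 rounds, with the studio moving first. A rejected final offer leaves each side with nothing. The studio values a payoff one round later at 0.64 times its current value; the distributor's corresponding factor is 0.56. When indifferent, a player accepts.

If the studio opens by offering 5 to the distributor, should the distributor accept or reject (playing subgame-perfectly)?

Reject

Round 3 (the studio proposes): rejection yields 0 for the distributor; the studio offers 0 and keeps 30.
Round 2 (the distributor proposes): the studio can get 30 next round, worth 0.64 × 30 = 19.2 now, so the distributor offers 19.2, keeping 10.8.
So by rejecting in round 1, the distributor gets 10.8 next round, worth 0.56 × 10.8 = 6.048 now.
Offer 5 < 6.048, so the distributor rejects.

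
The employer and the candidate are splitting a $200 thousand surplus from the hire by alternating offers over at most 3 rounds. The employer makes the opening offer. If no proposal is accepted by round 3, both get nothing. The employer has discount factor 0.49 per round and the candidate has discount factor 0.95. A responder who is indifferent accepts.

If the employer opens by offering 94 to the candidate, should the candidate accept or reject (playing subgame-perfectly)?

Work out the candidate's continuation value if the offer is rejected.
Round 3 (the employer proposes): the candidate will accept anything ≥ 0, so the employer offers 0 and keeps 200.
Round 2 (the candidate proposes): the employer can get 200 next round, worth 0.49 × 200 = 98 now. The candidate offers 98 and keeps 200 − 98 = 102.
So by rejecting in round 1, the candidate gets 102 next round, worth 0.95 × 102 = 96.9 now.
Offer 94 < 96.9, so the candidate rejects.

Reject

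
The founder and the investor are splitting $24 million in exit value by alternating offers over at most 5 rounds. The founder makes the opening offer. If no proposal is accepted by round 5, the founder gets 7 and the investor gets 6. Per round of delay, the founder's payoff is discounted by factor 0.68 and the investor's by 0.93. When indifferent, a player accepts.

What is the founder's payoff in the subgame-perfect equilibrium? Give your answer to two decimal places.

Round 5 (the founder proposes): the investor gets 6 if talks fail, so the founder offers 6 and keeps 18.
Round 4 (the investor proposes): the founder can get 18 next round, worth 0.68 × 18 = 12.24 now. The investor offers 12.24 and keeps 24 − 12.24 = 11.76.
Round 3 (the founder proposes): the investor can get 11.76 next round, worth 0.93 × 11.76 = 10.9368 now. The founder offers 10.9368 and keeps 24 − 10.9368 = 13.0632.
Round 2 (the investor proposes): the founder can get 13.0632 next round, worth 0.68 × 13.0632 = 8.882976 now. The investor offers 8.882976 and keeps 24 − 8.882976 = 15.117024.
Round 1 (the founder proposes): the investor can get 15.117024 next round, worth 0.93 × 15.117024 = 14.05883232 now, so the founder offers 14.05883232, keeping 9.94116768.

9.94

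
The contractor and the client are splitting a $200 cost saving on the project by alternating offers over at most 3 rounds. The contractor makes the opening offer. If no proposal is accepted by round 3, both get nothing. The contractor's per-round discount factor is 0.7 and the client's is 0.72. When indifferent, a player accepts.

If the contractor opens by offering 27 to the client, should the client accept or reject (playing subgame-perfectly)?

Reject

Round 3 (the contractor proposes): the client will accept anything ≥ 0, so the contractor offers 0 and keeps 200.
Round 2 (the client proposes): the contractor can get 200 next round, worth 0.7 × 200 = 140 now. The client offers 140 and keeps 200 − 140 = 60.
So by rejecting in round 1, the client gets 60 next round, worth 0.72 × 60 = 43.2 now.
Offer 27 < 43.2, so the client rejects.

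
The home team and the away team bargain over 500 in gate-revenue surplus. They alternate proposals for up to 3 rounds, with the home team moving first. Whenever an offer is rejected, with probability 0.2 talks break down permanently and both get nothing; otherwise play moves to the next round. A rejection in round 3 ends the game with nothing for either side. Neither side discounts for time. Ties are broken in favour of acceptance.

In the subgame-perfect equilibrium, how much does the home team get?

Round 3 (the home team proposes): rejection yields 0 for the away team; the home team offers 0 and keeps 500.
Round 2 (the away team proposes): rejecting gives the home team an expected 0.8 × 500 = 400; the away team offers that and keeps 100.
Round 1 (the home team proposes): rejecting gives the away team an expected 0.8 × 100 = 80; the home team offers that and keeps 420.

420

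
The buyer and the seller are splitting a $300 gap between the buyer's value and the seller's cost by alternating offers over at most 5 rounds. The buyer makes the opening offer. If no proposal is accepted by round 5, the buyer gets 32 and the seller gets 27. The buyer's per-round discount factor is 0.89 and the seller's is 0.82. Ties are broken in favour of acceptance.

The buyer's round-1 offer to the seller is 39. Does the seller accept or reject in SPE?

Round 5 (the buyer proposes): the seller gets 27 if talks fail, so the buyer offers 27 and keeps 273.
Round 4 (the seller proposes): the buyer can get 273 next round, worth 0.89 × 273 = 242.97 now; the seller offers that and keeps 57.03.
Round 3 (the buyer proposes): the seller can get 57.03 next round, worth 0.82 × 57.03 = 46.7646 now, so the buyer offers 46.7646, keeping 253.2354.
Round 2 (the seller proposes): the buyer can get 253.2354 next round, worth 0.89 × 253.2354 = 225.379506 now. The seller offers 225.379506 and keeps 300 − 225.379506 = 74.620494.
So by rejecting in round 1, the seller gets 74.620494 next round, worth 0.82 × 74.620494 = 61.18880508 now.
Offer 39 < 61.18880508, so the seller rejects.

Reject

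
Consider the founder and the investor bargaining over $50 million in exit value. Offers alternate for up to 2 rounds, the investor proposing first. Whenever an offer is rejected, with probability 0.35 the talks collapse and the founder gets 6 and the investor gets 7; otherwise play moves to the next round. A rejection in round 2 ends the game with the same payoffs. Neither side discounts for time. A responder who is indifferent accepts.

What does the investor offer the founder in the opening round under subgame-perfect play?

30.05

Round 2 (the founder proposes): the investor gets 7 if talks fail, so the founder offers 7 and keeps 43.
Round 1 (the investor proposes): rejecting gives the founder an expected 0.65 × 43 + 0.35 × 6 = 30.05. The investor offers 30.05 and keeps 50 − 30.05 = 19.95.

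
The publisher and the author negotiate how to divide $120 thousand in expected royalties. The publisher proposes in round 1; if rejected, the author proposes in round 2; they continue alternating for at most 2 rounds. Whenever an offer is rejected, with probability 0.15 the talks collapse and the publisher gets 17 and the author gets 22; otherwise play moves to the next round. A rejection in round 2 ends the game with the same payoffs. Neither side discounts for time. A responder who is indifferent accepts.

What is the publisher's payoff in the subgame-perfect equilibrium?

29.15

By backward induction:
Round 2 (the author proposes): the publisher gets 17 if talks fail, so the author offers 17 and keeps 103.
Round 1 (the publisher proposes): rejecting gives the author an expected 0.85 × 103 + 0.15 × 22 = 90.85; the publisher offers that and keeps 29.15.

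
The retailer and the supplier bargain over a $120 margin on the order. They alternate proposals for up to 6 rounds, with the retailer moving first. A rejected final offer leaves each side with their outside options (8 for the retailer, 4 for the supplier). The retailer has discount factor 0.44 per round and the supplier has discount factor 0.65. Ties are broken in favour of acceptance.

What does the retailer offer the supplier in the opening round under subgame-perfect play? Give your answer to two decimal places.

62.13

Round 6 (the supplier proposes): the retailer gets 8 if talks fail, so the supplier offers 8 and keeps 112.
Round 5 (the retailer proposes): the supplier can get 112 next round, worth 0.65 × 112 = 72.8 now; the retailer offers that and keeps 47.2.
Round 4 (the supplier proposes): the retailer can get 47.2 next round, worth 0.44 × 47.2 = 20.768 now, so the supplier offers 20.768, keeping 99.232.
Round 3 (the retailer proposes): the supplier can get 99.232 next round, worth 0.65 × 99.232 = 64.5008 now, so the retailer offers 64.5008, keeping 55.4992.
Round 2 (the supplier proposes): the retailer can get 55.4992 next round, worth 0.44 × 55.4992 = 24.419648 now; the supplier offers that and keeps 95.580352.
Round 1 (the retailer proposes): the supplier can get 95.580352 next round, worth 0.65 × 95.580352 = 62.1272288 now; the retailer offers that and keeps 57.8727712.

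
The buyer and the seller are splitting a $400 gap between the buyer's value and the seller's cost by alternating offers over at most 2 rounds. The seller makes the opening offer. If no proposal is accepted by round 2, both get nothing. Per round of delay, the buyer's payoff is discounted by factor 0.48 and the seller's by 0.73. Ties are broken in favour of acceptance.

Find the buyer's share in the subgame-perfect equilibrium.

192

Round 2 (the buyer proposes): rejection yields 0 for the seller; the buyer offers 0 and keeps 400.
Round 1 (the seller proposes): the buyer can get 400 next round, worth 0.48 × 400 = 192 now; the seller offers that and keeps 208.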